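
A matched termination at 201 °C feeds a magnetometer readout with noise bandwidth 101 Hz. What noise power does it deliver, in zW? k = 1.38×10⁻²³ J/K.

661 zW

T = 201 °C + 273.15 = 474.15 K
P_n = kTB = 1.38×10⁻²³ × 474.15 × 1.01×10² = 6.61×10⁻¹⁹ W = 661 zW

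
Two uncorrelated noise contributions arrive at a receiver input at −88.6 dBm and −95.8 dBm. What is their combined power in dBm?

−87.8 dBm

Convert to linear, add, convert back:
P₁ = 1.38×10⁻¹² W, P₂ = 2.63×10⁻¹³ W
P_tot = 1.64×10⁻¹² W → 10 log₁₀(P_tot / 10⁻³) = −87.8 dBm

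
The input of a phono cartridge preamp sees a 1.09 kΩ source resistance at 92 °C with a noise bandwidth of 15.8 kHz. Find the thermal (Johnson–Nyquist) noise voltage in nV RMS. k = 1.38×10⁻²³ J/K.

T = 92 °C + 273.15 = 365.15 K
V_n = √(4kTRB)
4kTRB = 4 × 1.38×10⁻²³ × 365.15 × 1.09×10³ × 1.58×10⁴ = 3.47×10⁻¹³ V²
V_n = √(3.47×10⁻¹³) = 5.89×10⁻⁷ V = 589 nV

589 nV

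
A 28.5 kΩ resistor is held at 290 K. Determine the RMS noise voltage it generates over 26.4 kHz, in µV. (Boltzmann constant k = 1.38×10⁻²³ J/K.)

3.47 µV

V_n = √(4kTRB)
4kTRB = 4 × 1.38×10⁻²³ × 290 × 2.85×10⁴ × 2.64×10⁴ = 1.20×10⁻¹¹ V²
V_n = √(1.20×10⁻¹¹) = 3.47×10⁻⁶ V = 3.47 µV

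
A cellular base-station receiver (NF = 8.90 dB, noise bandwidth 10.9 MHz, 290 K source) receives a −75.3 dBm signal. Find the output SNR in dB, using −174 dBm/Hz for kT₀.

Noise floor: N = −174 + 10 log₁₀(B) + NF
10 log₁₀(1.09×10⁷) = 70.37 dB
N = −174 + 70.37 + 8.90 = −94.73 dBm
SNR = P_sig − N = −75.3 − (−94.73) = 19.43 dB → 19.4 dB

19.4 dB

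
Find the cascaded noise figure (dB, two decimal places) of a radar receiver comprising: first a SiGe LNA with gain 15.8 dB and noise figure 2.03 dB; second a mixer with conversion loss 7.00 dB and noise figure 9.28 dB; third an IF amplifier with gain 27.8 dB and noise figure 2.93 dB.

Convert to linear (a loss of L dB is a gain of −L dB): F_i = 10^(NF_i/10), G_i = 10^(G_i,dB/10)
  Stage 1: F_1 = 10^(2.03/10) = 1.596, G_1 = 10^(15.8/10) = 38.02
  Stage 2: F_2 = 10^(9.28/10) = 8.472, G_2 = 10^(−7.00/10) = 0.1995
  Stage 3: F_3 = 10^(2.93/10) = 1.963, G_3 = 10^(27.8/10) = 602.6
Friis cascade:
  F = 1.596 + (8.472 − 1)/38.02 + (1.963 − 1)/7.586 = 1.919
NF = 10 log₁₀(1.919) = 2.83 dB

2.83 dB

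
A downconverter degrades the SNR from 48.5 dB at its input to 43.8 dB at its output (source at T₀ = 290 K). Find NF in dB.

4.7 dB

NF (dB) = SNR_in(dB) − SNR_out(dB) when the source is at T₀
NF = 48.5 − 43.8 = 4.7 dB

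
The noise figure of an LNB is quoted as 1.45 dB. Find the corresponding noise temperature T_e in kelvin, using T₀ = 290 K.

115 K

F = 10^(1.45/10) = 1.39637
T_e = (F − 1)·T₀ = (1.39637 − 1) × 290 = 115 K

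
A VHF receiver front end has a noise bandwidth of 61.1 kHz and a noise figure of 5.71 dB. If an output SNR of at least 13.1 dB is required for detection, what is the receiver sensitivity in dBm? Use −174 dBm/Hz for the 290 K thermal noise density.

−107.3 dBm

Sensitivity = −174 + 10 log₁₀(B) + NF + SNR_min
= −174 + 47.86 + 5.71 + 13.1
= −107.33 dBm → −107.3 dBm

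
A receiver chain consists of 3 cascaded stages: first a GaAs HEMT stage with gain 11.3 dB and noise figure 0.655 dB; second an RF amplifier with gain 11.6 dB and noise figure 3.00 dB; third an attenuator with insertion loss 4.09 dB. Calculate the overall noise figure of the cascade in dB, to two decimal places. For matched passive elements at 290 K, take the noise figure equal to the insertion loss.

Convert to linear (a loss of L dB is a gain of −L dB): F_i = 10^(NF_i/10), G_i = 10^(G_i,dB/10)
  Stage 1: F_1 = 10^(0.655/10) = 1.163, G_1 = 10^(11.3/10) = 13.49
  Stage 2: F_2 = 10^(3.00/10) = 1.995, G_2 = 10^(11.6/10) = 14.45
  Stage 3: F_3 = 10^(4.09/10) = 2.564, G_3 = 10^(−4.09/10) = 0.3899
Friis cascade:
  F = 1.163 + (1.995 − 1)/13.49 + (2.564 − 1)/195.0 = 1.245
NF = 10 log₁₀(1.245) = 0.95 dB

0.95 dB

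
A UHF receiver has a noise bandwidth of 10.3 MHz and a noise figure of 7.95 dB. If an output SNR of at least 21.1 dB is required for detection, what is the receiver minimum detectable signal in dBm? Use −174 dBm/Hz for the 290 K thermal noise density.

Sensitivity = −174 + 10 log₁₀(B) + NF + SNR_min
= −174 + 70.13 + 7.95 + 21.1
= −74.82 dBm → −74.8 dBm

−74.8 dBm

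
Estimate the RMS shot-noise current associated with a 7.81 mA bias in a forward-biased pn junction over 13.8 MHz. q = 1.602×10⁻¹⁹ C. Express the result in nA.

I_n = √(2qI·B)
2qI·B = 2 × 1.602×10⁻¹⁹ × 7.81×10⁻³ × 1.38×10⁷ = 3.45×10⁻¹⁴ A²
I_n = √(3.45×10⁻¹⁴) = 1.86×10⁻⁷ A = 186 nA

186 nA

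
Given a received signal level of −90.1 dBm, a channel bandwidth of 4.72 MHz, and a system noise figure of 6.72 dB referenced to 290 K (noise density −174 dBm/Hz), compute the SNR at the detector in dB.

10.4 dB

Noise floor: N = −174 + 10 log₁₀(B) + NF
10 log₁₀(4.72×10⁶) = 66.74 dB
N = −174 + 66.74 + 6.72 = −100.54 dBm
SNR = P_sig − N = −90.1 − (−100.54) = 10.44 dB → 10.4 dB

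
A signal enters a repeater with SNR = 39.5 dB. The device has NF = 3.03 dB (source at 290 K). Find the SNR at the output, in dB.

36.47 dB

By definition F = SNR_in/SNR_out, so in dB: SNR_out = SNR_in − NF
SNR_out = 39.5 − 3.03 = 36.47 dB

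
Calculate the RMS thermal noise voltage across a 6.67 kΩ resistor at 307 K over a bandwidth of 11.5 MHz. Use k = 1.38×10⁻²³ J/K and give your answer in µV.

V_n = √(4kTRB)
4kTRB = 4 × 1.38×10⁻²³ × 307 × 6.67×10³ × 1.15×10⁷ = 1.30×10⁻⁹ V²
V_n = √(1.30×10⁻⁹) = 3.61×10⁻⁵ V = 36.1 µV

36.1 µV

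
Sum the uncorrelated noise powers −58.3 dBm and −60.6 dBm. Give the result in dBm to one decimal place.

−56.3 dBm

Convert to linear, add, convert back:
P₁ = 1.48×10⁻⁹ W, P₂ = 8.71×10⁻¹⁰ W
P_tot = 2.35×10⁻⁹ W → 10 log₁₀(P_tot / 10⁻³) = −56.3 dBm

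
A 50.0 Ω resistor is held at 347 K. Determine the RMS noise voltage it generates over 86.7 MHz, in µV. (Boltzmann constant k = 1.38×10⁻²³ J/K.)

9.11 µV

V_n = √(4kTRB)
4kTRB = 4 × 1.38×10⁻²³ × 347 × 5.00×10¹ × 8.67×10⁷ = 8.30×10⁻¹¹ V²
V_n = √(8.30×10⁻¹¹) = 9.11×10⁻⁶ V = 9.11 µV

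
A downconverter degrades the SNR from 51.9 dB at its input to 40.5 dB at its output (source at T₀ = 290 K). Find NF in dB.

NF (dB) = SNR_in(dB) − SNR_out(dB) when the source is at T₀
NF = 51.9 − 40.5 = 11.4 dB

11.4 dB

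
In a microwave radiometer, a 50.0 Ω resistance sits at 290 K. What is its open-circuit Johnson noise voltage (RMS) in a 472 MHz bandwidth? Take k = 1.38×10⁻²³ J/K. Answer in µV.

V_n = √(4kTRB)
4kTRB = 4 × 1.38×10⁻²³ × 290 × 5.00×10¹ × 4.72×10⁸ = 3.78×10⁻¹⁰ V²
V_n = √(3.78×10⁻¹⁰) = 1.94×10⁻⁵ V = 19.4 µV

19.4 µV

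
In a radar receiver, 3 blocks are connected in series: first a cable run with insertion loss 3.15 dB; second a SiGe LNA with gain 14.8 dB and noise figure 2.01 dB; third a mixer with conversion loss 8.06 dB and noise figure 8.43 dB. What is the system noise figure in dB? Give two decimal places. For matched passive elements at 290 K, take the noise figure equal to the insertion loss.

5.67 dB

Convert to linear (a loss of L dB is a gain of −L dB): F_i = 10^(NF_i/10), G_i = 10^(G_i,dB/10)
  Stage 1: F_1 = 10^(3.15/10) = 2.065, G_1 = 10^(−3.15/10) = 0.4842
  Stage 2: F_2 = 10^(2.01/10) = 1.589, G_2 = 10^(14.8/10) = 30.20
  Stage 3: F_3 = 10^(8.43/10) = 6.966, G_3 = 10^(−8.06/10) = 0.1563
Friis cascade:
  F = 2.065 + (1.589 − 1)/0.4842 + (6.966 − 1)/14.62 = 3.689
NF = 10 log₁₀(3.689) = 5.67 dB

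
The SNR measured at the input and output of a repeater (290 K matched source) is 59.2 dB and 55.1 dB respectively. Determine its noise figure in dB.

4.1 dB

NF (dB) = SNR_in(dB) − SNR_out(dB) when the source is at T₀
NF = 59.2 − 55.1 = 4.1 dB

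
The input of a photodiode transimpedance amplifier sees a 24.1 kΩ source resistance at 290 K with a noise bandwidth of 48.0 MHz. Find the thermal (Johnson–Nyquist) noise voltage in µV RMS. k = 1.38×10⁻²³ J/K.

136 µV

V_n = √(4kTRB)
4kTRB = 4 × 1.38×10⁻²³ × 290 × 2.41×10⁴ × 4.80×10⁷ = 1.85×10⁻⁸ V²
V_n = √(1.85×10⁻⁸) = 1.36×10⁻⁴ V = 136 µV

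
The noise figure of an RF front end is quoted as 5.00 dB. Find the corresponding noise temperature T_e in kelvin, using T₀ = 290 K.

F = 10^(5.00/10) = 3.16228
T_e = (F − 1)·T₀ = (3.16228 − 1) × 290 = 627 K

627 K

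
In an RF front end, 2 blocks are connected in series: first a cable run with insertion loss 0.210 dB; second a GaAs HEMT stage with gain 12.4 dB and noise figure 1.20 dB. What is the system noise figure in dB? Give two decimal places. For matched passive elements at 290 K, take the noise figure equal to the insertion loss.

Convert to linear (a loss of L dB is a gain of −L dB): F_i = 10^(NF_i/10), G_i = 10^(G_i,dB/10)
  Stage 1: F_1 = 10^(0.210/10) = 1.050, G_1 = 10^(−0.210/10) = 0.9528
  Stage 2: F_2 = 10^(1.20/10) = 1.318, G_2 = 10^(12.4/10) = 17.38
Friis cascade:
  F = 1.050 + (1.318 − 1)/0.9528 = 1.384
NF = 10 log₁₀(1.384) = 1.41 dB

1.41 dB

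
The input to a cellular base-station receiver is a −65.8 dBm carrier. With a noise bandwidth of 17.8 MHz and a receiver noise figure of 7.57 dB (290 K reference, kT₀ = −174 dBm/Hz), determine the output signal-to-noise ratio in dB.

28.1 dB

Noise floor: N = −174 + 10 log₁₀(B) + NF
10 log₁₀(1.78×10⁷) = 72.5 dB
N = −174 + 72.5 + 7.57 = −93.93 dBm
SNR = P_sig − N = −65.8 − (−93.93) = 28.13 dB → 28.1 dB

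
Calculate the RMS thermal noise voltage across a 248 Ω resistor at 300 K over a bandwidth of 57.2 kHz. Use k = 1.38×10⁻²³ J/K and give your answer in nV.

485 nV

V_n = √(4kTRB)
4kTRB = 4 × 1.38×10⁻²³ × 300 × 2.48×10² × 5.72×10⁴ = 2.35×10⁻¹³ V²
V_n = √(2.35×10⁻¹³) = 4.85×10⁻⁷ V = 485 nV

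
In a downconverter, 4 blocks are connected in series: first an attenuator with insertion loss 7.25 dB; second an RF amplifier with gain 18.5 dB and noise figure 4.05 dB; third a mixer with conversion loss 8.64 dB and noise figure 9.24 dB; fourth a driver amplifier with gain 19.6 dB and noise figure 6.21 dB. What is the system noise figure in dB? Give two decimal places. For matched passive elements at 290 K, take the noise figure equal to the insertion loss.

11.98 dB

Convert to linear (a loss of L dB is a gain of −L dB): F_i = 10^(NF_i/10), G_i = 10^(G_i,dB/10)
  Stage 1: F_1 = 10^(7.25/10) = 5.309, G_1 = 10^(−7.25/10) = 0.1884
  Stage 2: F_2 = 10^(4.05/10) = 2.541, G_2 = 10^(18.5/10) = 70.79
  Stage 3: F_3 = 10^(9.24/10) = 8.395, G_3 = 10^(−8.64/10) = 0.1368
  Stage 4: F_4 = 10^(6.21/10) = 4.178, G_4 = 10^(19.6/10) = 91.20
Friis cascade:
  F = 5.309 + (2.541 − 1)/0.1884 + (8.395 − 1)/13.34 + (4.178 − 1)/1.824 = 15.79
NF = 10 log₁₀(15.79) = 11.98 dB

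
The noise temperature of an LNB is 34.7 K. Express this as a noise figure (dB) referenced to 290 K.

0.491 dB

F = 1 + T_e/T₀ = 1 + 34.7/290 = 1.11966
NF = 10 log₁₀(1.11966) = 0.491 dB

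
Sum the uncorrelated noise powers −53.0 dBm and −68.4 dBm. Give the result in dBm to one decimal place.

Convert to linear, add, convert back:
P₁ = 5.01×10⁻⁹ W, P₂ = 1.45×10⁻¹⁰ W
P_tot = 5.16×10⁻⁹ W → 10 log₁₀(P_tot / 10⁻³) = −52.9 dBm

−52.9 dBm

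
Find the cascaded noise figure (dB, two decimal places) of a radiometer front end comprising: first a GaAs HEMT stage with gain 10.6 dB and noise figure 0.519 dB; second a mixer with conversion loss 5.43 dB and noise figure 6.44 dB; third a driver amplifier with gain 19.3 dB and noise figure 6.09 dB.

Convert to linear (a loss of L dB is a gain of −L dB): F_i = 10^(NF_i/10), G_i = 10^(G_i,dB/10)
  Stage 1: F_1 = 10^(0.519/10) = 1.127, G_1 = 10^(10.6/10) = 11.48
  Stage 2: F_2 = 10^(6.44/10) = 4.406, G_2 = 10^(−5.43/10) = 0.2864
  Stage 3: F_3 = 10^(6.09/10) = 4.064, G_3 = 10^(19.3/10) = 85.11
Friis cascade:
  F = 1.127 + (4.406 − 1)/11.48 + (4.064 − 1)/3.289 = 2.355
NF = 10 log₁₀(2.355) = 3.72 dB

3.72 dB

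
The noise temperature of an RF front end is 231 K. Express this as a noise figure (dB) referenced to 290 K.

F = 1 + T_e/T₀ = 1 + 231/290 = 1.79655
NF = 10 log₁₀(1.79655) = 2.54 dB

2.54 dB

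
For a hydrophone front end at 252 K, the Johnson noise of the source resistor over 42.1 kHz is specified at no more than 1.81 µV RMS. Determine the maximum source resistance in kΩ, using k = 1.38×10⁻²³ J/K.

5.59 kΩ

Johnson–Nyquist: V_n = √(4kTRB) ⇒ R = V_n² / (4kTB)
4kTB = 4 × 1.38×10⁻²³ × 252 × 4.21×10⁴ = 5.86×10⁻¹⁶
R = (1.81×10⁻⁶)² / 5.86×10⁻¹⁶ = 5.59×10³ Ω = 5.59 kΩ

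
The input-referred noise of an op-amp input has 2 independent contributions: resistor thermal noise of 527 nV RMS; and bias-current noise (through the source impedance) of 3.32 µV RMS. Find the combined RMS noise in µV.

Uncorrelated sources add in power (mean-square): V_tot = √(ΣV_i²)
V_tot = √[(5.27×10⁻⁷)² + (3.32×10⁻⁶)²] = 3.36×10⁻⁶ V = 3.36 µV

3.36 µV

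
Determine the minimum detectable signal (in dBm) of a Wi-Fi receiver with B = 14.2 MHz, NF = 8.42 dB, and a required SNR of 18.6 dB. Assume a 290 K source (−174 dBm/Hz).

Sensitivity = −174 + 10 log₁₀(B) + NF + SNR_min
= −174 + 71.52 + 8.42 + 18.6
= −75.46 dBm → −75.5 dBm

−75.5 dBm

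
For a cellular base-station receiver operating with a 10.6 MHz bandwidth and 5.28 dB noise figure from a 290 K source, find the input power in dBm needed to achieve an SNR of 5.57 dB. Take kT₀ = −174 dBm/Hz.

Sensitivity = −174 + 10 log₁₀(B) + NF + SNR_min
= −174 + 70.25 + 5.28 + 5.57
= −92.90 dBm → −92.9 dBm

−92.9 dBm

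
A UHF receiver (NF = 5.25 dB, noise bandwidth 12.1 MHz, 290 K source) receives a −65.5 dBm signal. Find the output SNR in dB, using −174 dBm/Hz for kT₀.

32.4 dB

Noise floor: N = −174 + 10 log₁₀(B) + NF
10 log₁₀(1.21×10⁷) = 70.83 dB
N = −174 + 70.83 + 5.25 = −97.92 dBm
SNR = P_sig − N = −65.5 − (−97.92) = 32.42 dB → 32.4 dB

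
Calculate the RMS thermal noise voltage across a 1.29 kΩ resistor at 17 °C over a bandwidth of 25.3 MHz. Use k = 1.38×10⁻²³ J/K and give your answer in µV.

22.9 µV

T = 17 °C + 273.15 = 290.15 K
V_n = √(4kTRB)
4kTRB = 4 × 1.38×10⁻²³ × 290.15 × 1.29×10³ × 2.53×10⁷ = 5.23×10⁻¹⁰ V²
V_n = √(5.23×10⁻¹⁰) = 2.29×10⁻⁵ V = 22.9 µV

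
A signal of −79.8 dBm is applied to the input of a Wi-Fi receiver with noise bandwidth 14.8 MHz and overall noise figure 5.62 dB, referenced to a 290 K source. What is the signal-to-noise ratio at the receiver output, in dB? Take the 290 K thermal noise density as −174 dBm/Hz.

Noise floor: N = −174 + 10 log₁₀(B) + NF
10 log₁₀(1.48×10⁷) = 71.7 dB
N = −174 + 71.7 + 5.62 = −96.68 dBm
SNR = P_sig − N = −79.8 − (−96.68) = 16.88 dB → 16.9 dB

16.9 dB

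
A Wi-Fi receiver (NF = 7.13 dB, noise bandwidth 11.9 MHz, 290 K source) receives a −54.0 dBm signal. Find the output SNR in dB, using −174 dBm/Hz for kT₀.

42.1 dB

Noise floor: N = −174 + 10 log₁₀(B) + NF
10 log₁₀(1.19×10⁷) = 70.76 dB
N = −174 + 70.76 + 7.13 = −96.11 dBm
SNR = P_sig − N = −54.0 − (−96.11) = 42.11 dB → 42.1 dB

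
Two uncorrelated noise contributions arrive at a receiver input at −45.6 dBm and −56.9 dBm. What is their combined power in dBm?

Convert to linear, add, convert back:
P₁ = 2.75×10⁻⁸ W, P₂ = 2.04×10⁻⁹ W
P_tot = 2.96×10⁻⁸ W → 10 log₁₀(P_tot / 10⁻³) = −45.3 dBm

−45.3 dBm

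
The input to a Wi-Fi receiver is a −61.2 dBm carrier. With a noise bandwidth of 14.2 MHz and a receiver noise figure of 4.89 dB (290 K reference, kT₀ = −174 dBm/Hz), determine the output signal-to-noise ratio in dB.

36.4 dB

Noise floor: N = −174 + 10 log₁₀(B) + NF
10 log₁₀(1.42×10⁷) = 71.52 dB
N = −174 + 71.52 + 4.89 = −97.59 dBm
SNR = P_sig − N = −61.2 − (−97.59) = 36.39 dB → 36.4 dB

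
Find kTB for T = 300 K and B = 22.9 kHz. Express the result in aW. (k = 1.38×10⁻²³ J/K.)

P_n = kTB = 1.38×10⁻²³ × 300 × 2.29×10⁴ = 9.48×10⁻¹⁷ W = 94.8 aW

94.8 aW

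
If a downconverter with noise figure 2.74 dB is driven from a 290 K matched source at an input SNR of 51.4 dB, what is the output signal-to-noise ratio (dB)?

By definition F = SNR_in/SNR_out, so in dB: SNR_out = SNR_in − NF
SNR_out = 51.4 − 2.74 = 48.66 dB

48.66 dB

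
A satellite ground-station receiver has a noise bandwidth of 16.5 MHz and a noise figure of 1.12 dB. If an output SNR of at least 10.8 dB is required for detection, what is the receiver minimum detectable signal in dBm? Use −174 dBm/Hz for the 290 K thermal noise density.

−89.9 dBm

Sensitivity = −174 + 10 log₁₀(B) + NF + SNR_min
= −174 + 72.17 + 1.12 + 10.8
= −89.91 dBm → −89.9 dBm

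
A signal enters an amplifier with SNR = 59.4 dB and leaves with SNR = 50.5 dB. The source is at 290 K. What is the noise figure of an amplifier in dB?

8.9 dB

NF (dB) = SNR_in(dB) − SNR_out(dB) when the source is at T₀
NF = 59.4 − 50.5 = 8.9 dB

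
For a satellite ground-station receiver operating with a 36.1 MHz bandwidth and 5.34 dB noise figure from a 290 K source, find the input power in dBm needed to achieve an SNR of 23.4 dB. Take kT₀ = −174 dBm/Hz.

Sensitivity = −174 + 10 log₁₀(B) + NF + SNR_min
= −174 + 75.58 + 5.34 + 23.4
= −69.68 dBm → −69.7 dBm

−69.7 dBm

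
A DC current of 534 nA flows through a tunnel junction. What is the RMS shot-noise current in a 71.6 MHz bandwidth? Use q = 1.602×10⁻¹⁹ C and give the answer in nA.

3.50 nA

I_n = √(2qI·B)
2qI·B = 2 × 1.602×10⁻¹⁹ × 5.34×10⁻⁷ × 7.16×10⁷ = 1.23×10⁻¹⁷ A²
I_n = √(1.23×10⁻¹⁷) = 3.50×10⁻⁹ A = 3.50 nA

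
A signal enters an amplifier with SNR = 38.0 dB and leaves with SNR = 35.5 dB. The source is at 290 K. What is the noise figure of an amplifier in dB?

2.5 dB

NF (dB) = SNR_in(dB) − SNR_out(dB) when the source is at T₀
NF = 38.0 − 35.5 = 2.5 dB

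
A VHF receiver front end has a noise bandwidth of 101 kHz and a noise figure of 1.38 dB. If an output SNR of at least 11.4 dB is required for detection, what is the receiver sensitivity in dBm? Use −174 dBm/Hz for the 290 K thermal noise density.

Sensitivity = −174 + 10 log₁₀(B) + NF + SNR_min
= −174 + 50.04 + 1.38 + 11.4
= −111.18 dBm → −111.2 dBm

−111.2 dBm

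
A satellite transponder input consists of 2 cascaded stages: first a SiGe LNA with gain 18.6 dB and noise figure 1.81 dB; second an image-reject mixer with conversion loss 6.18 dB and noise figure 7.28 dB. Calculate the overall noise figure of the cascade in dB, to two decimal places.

1.98 dB

Convert to linear (a loss of L dB is a gain of −L dB): F_i = 10^(NF_i/10), G_i = 10^(G_i,dB/10)
  Stage 1: F_1 = 10^(1.81/10) = 1.517, G_1 = 10^(18.6/10) = 72.44
  Stage 2: F_2 = 10^(7.28/10) = 5.346, G_2 = 10^(−6.18/10) = 0.2410
Friis cascade:
  F = 1.517 + (5.346 − 1)/72.44 = 1.577
NF = 10 log₁₀(1.577) = 1.98 dB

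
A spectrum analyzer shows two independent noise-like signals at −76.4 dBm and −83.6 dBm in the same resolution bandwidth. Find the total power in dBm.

Convert to linear, add, convert back:
P₁ = 2.29×10⁻¹¹ W, P₂ = 4.37×10⁻¹² W
P_tot = 2.73×10⁻¹¹ W → 10 log₁₀(P_tot / 10⁻³) = −75.6 dBm

−75.6 dBm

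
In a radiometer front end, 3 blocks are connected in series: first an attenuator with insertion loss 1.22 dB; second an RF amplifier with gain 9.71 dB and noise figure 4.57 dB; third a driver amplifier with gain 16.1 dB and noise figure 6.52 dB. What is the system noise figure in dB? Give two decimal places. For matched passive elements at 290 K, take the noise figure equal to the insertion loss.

6.32 dB

Convert to linear (a loss of L dB is a gain of −L dB): F_i = 10^(NF_i/10), G_i = 10^(G_i,dB/10)
  Stage 1: F_1 = 10^(1.22/10) = 1.324, G_1 = 10^(−1.22/10) = 0.7551
  Stage 2: F_2 = 10^(4.57/10) = 2.864, G_2 = 10^(9.71/10) = 9.354
  Stage 3: F_3 = 10^(6.52/10) = 4.487, G_3 = 10^(16.1/10) = 40.74
Friis cascade:
  F = 1.324 + (2.864 − 1)/0.7551 + (4.487 − 1)/7.063 = 4.287
NF = 10 log₁₀(4.287) = 6.32 dB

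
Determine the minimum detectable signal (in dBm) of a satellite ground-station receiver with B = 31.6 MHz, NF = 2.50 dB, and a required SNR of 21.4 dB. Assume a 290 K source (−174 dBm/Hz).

Sensitivity = −174 + 10 log₁₀(B) + NF + SNR_min
= −174 + 75 + 2.50 + 21.4
= −75.10 dBm → −75.1 dBm

−75.1 dBm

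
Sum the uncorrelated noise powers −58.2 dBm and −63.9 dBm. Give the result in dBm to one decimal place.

−57.2 dBm

Convert to linear, add, convert back:
P₁ = 1.51×10⁻⁹ W, P₂ = 4.07×10⁻¹⁰ W
P_tot = 1.92×10⁻⁹ W → 10 log₁₀(P_tot / 10⁻³) = −57.2 dBm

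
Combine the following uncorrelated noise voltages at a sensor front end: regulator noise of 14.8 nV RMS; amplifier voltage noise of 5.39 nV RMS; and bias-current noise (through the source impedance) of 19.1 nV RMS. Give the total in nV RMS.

Uncorrelated sources add in power (mean-square): V_tot = √(ΣV_i²)
V_tot = √[(1.48×10⁻⁸)² + (5.39×10⁻⁹)² + (1.91×10⁻⁸)²] = 2.48×10⁻⁸ V = 24.8 nV

24.8 nV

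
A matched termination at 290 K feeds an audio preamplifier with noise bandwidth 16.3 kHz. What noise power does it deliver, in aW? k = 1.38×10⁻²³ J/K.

P_n = kTB = 1.38×10⁻²³ × 290 × 1.63×10⁴ = 6.52×10⁻¹⁷ W = 65.2 aW

65.2 aW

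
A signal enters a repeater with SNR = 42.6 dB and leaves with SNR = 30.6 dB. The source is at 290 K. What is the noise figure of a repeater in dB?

NF (dB) = SNR_in(dB) − SNR_out(dB) when the source is at T₀
NF = 42.6 − 30.6 = 12.0 dB

12.0 dB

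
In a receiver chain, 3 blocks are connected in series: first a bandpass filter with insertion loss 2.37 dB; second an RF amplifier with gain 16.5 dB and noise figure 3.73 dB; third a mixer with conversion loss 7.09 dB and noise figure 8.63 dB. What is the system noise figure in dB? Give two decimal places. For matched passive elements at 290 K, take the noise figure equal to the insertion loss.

6.35 dB

Convert to linear (a loss of L dB is a gain of −L dB): F_i = 10^(NF_i/10), G_i = 10^(G_i,dB/10)
  Stage 1: F_1 = 10^(2.37/10) = 1.726, G_1 = 10^(−2.37/10) = 0.5794
  Stage 2: F_2 = 10^(3.73/10) = 2.360, G_2 = 10^(16.5/10) = 44.67
  Stage 3: F_3 = 10^(8.63/10) = 7.295, G_3 = 10^(−7.09/10) = 0.1954
Friis cascade:
  F = 1.726 + (2.360 − 1)/0.5794 + (7.295 − 1)/25.88 = 4.317
NF = 10 log₁₀(4.317) = 6.35 dB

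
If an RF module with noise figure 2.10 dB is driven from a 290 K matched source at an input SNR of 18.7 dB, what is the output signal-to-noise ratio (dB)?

By definition F = SNR_in/SNR_out, so in dB: SNR_out = SNR_in − NF
SNR_out = 18.7 − 2.10 = 16.60 dB

16.60 dB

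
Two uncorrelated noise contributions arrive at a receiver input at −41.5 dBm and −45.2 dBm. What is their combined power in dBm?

−40.0 dBm

Convert to linear, add, convert back:
P₁ = 7.08×10⁻⁸ W, P₂ = 3.02×10⁻⁸ W
P_tot = 1.01×10⁻⁷ W → 10 log₁₀(P_tot / 10⁻³) = −40.0 dBm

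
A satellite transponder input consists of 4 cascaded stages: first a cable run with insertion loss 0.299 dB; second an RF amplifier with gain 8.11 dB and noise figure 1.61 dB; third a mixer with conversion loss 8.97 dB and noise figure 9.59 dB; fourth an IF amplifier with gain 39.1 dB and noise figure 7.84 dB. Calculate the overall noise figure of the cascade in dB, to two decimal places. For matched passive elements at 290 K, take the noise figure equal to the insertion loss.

Convert to linear (a loss of L dB is a gain of −L dB): F_i = 10^(NF_i/10), G_i = 10^(G_i,dB/10)
  Stage 1: F_1 = 10^(0.299/10) = 1.071, G_1 = 10^(−0.299/10) = 0.9335
  Stage 2: F_2 = 10^(1.61/10) = 1.449, G_2 = 10^(8.11/10) = 6.471
  Stage 3: F_3 = 10^(9.59/10) = 9.099, G_3 = 10^(−8.97/10) = 0.1268
  Stage 4: F_4 = 10^(7.84/10) = 6.081, G_4 = 10^(39.1/10) = 8128
Friis cascade:
  F = 1.071 + (1.449 − 1)/0.9335 + (9.099 − 1)/6.041 + (6.081 − 1)/0.7658 = 9.528
NF = 10 log₁₀(9.528) = 9.79 dB

9.79 dB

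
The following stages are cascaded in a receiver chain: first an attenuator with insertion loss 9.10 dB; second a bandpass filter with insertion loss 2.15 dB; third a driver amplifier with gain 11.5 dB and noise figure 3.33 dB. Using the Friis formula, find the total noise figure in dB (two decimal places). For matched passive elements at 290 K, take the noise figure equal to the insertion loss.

14.58 dB

Convert to linear (a loss of L dB is a gain of −L dB): F_i = 10^(NF_i/10), G_i = 10^(G_i,dB/10)
  Stage 1: F_1 = 10^(9.10/10) = 8.128, G_1 = 10^(−9.10/10) = 0.1230
  Stage 2: F_2 = 10^(2.15/10) = 1.641, G_2 = 10^(−2.15/10) = 0.6095
  Stage 3: F_3 = 10^(3.33/10) = 2.153, G_3 = 10^(11.5/10) = 14.13
Friis cascade:
  F = 8.128 + (1.641 − 1)/0.1230 + (2.153 − 1)/0.07499 = 28.71
NF = 10 log₁₀(28.71) = 14.58 dB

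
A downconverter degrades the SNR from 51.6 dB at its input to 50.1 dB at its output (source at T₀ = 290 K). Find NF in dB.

1.5 dB

NF (dB) = SNR_in(dB) − SNR_out(dB) when the source is at T₀
NF = 51.6 − 50.1 = 1.5 dB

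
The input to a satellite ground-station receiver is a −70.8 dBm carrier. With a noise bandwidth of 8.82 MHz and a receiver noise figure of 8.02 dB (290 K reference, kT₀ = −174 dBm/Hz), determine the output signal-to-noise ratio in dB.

25.7 dB

Noise floor: N = −174 + 10 log₁₀(B) + NF
10 log₁₀(8.82×10⁶) = 69.45 dB
N = −174 + 69.45 + 8.02 = −96.53 dBm
SNR = P_sig − N = −70.8 − (−96.53) = 25.73 dB → 25.7 dB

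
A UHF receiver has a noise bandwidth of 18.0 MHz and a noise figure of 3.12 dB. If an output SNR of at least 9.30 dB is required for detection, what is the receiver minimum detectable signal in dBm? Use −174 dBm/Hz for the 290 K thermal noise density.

Sensitivity = −174 + 10 log₁₀(B) + NF + SNR_min
= −174 + 72.55 + 3.12 + 9.30
= −89.03 dBm → −89.0 dBm

−89.0 dBm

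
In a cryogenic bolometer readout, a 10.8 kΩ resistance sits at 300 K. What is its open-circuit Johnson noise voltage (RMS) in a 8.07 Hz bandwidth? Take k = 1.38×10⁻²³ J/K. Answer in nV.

V_n = √(4kTRB)
4kTRB = 4 × 1.38×10⁻²³ × 300 × 1.08×10⁴ × 8.07×10⁰ = 1.44×10⁻¹⁵ V²
V_n = √(1.44×10⁻¹⁵) = 3.80×10⁻⁸ V = 38.0 nV

38.0 nV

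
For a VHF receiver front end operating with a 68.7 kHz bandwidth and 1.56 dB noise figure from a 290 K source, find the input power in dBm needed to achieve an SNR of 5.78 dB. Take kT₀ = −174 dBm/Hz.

−118.3 dBm

Sensitivity = −174 + 10 log₁₀(B) + NF + SNR_min
= −174 + 48.37 + 1.56 + 5.78
= −118.29 dBm → −118.3 dBm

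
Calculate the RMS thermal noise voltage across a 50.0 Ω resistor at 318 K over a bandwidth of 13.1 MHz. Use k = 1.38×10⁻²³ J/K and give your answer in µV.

V_n = √(4kTRB)
4kTRB = 4 × 1.38×10⁻²³ × 318 × 5.00×10¹ × 1.31×10⁷ = 1.15×10⁻¹¹ V²
V_n = √(1.15×10⁻¹¹) = 3.39×10⁻⁶ V = 3.39 µV

3.39 µV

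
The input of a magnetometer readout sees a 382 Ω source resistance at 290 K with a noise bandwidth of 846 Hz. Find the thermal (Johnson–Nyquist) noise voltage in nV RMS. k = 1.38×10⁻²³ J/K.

V_n = √(4kTRB)
4kTRB = 4 × 1.38×10⁻²³ × 290 × 3.82×10² × 8.46×10² = 5.17×10⁻¹⁵ V²
V_n = √(5.17×10⁻¹⁵) = 7.19×10⁻⁸ V = 71.9 nV

71.9 nV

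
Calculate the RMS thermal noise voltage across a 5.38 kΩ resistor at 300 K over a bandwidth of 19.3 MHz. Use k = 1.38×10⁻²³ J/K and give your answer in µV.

V_n = √(4kTRB)
4kTRB = 4 × 1.38×10⁻²³ × 300 × 5.38×10³ × 1.93×10⁷ = 1.72×10⁻⁹ V²
V_n = √(1.72×10⁻⁹) = 4.15×10⁻⁵ V = 41.5 µV

41.5 µV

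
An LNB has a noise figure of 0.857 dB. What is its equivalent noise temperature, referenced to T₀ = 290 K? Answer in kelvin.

63.3 K

F = 10^(0.857/10) = 1.21815
T_e = (F − 1)·T₀ = (1.21815 − 1) × 290 = 63.3 K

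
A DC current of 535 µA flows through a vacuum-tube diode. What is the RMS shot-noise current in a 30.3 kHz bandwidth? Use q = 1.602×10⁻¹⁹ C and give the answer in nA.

2.28 nA

I_n = √(2qI·B)
2qI·B = 2 × 1.602×10⁻¹⁹ × 5.35×10⁻⁴ × 3.03×10⁴ = 5.19×10⁻¹⁸ A²
I_n = √(5.19×10⁻¹⁸) = 2.28×10⁻⁹ A = 2.28 nA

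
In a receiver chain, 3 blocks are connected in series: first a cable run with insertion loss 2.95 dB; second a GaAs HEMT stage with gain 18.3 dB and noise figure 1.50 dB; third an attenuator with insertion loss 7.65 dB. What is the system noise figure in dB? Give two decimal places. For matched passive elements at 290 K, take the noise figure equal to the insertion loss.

4.66 dB

Convert to linear (a loss of L dB is a gain of −L dB): F_i = 10^(NF_i/10), G_i = 10^(G_i,dB/10)
  Stage 1: F_1 = 10^(2.95/10) = 1.972, G_1 = 10^(−2.95/10) = 0.5070
  Stage 2: F_2 = 10^(1.50/10) = 1.413, G_2 = 10^(18.3/10) = 67.61
  Stage 3: F_3 = 10^(7.65/10) = 5.821, G_3 = 10^(−7.65/10) = 0.1718
Friis cascade:
  F = 1.972 + (1.413 − 1)/0.5070 + (5.821 − 1)/34.28 = 2.927
NF = 10 log₁₀(2.927) = 4.66 dB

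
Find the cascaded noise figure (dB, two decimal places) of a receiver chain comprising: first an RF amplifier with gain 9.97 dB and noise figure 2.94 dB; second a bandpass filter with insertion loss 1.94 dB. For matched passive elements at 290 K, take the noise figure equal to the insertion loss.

3.06 dB

Convert to linear (a loss of L dB is a gain of −L dB): F_i = 10^(NF_i/10), G_i = 10^(G_i,dB/10)
  Stage 1: F_1 = 10^(2.94/10) = 1.968, G_1 = 10^(9.97/10) = 9.931
  Stage 2: F_2 = 10^(1.94/10) = 1.563, G_2 = 10^(−1.94/10) = 0.6397
Friis cascade:
  F = 1.968 + (1.563 − 1)/9.931 = 2.025
NF = 10 log₁₀(2.025) = 3.06 dB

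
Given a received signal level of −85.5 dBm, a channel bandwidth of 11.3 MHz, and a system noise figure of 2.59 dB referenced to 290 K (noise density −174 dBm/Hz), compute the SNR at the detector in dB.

15.4 dB

Noise floor: N = −174 + 10 log₁₀(B) + NF
10 log₁₀(1.13×10⁷) = 70.53 dB
N = −174 + 70.53 + 2.59 = −100.88 dBm
SNR = P_sig − N = −85.5 − (−100.88) = 15.38 dB → 15.4 dB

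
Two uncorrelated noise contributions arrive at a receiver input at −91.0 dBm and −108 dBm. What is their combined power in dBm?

−90.9 dBm

Convert to linear, add, convert back:
P₁ = 7.94×10⁻¹³ W, P₂ = 1.58×10⁻¹⁴ W
P_tot = 8.10×10⁻¹³ W → 10 log₁₀(P_tot / 10⁻³) = −90.9 dBm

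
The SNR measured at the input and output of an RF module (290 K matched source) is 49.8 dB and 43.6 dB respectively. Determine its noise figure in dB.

NF (dB) = SNR_in(dB) − SNR_out(dB) when the source is at T₀
NF = 49.8 − 43.6 = 6.2 dB

6.2 dB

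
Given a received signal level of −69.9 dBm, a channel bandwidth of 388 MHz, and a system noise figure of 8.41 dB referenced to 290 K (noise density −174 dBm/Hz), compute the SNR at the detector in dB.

Noise floor: N = −174 + 10 log₁₀(B) + NF
10 log₁₀(3.88×10⁸) = 85.89 dB
N = −174 + 85.89 + 8.41 = −79.70 dBm
SNR = P_sig − N = −69.9 − (−79.70) = 9.80 dB → 9.8 dB

9.8 dB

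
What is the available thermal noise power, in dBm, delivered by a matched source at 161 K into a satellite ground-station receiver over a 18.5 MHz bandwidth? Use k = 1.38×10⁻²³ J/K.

P_n = kTB = 1.38×10⁻²³ × 161 × 1.85×10⁷ = 4.11×10⁻¹⁴ W
In dBm: 10 log₁₀(4.11×10⁻¹⁴ / 10⁻³) = −103.9 dBm

−103.9 dBm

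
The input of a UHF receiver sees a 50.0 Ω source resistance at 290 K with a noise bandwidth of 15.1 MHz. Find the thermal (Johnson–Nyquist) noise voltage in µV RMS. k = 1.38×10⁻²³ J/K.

3.48 µV

V_n = √(4kTRB)
4kTRB = 4 × 1.38×10⁻²³ × 290 × 5.00×10¹ × 1.51×10⁷ = 1.21×10⁻¹¹ V²
V_n = √(1.21×10⁻¹¹) = 3.48×10⁻⁶ V = 3.48 µV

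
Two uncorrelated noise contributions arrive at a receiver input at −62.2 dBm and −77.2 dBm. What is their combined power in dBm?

−62.1 dBm

Convert to linear, add, convert back:
P₁ = 6.03×10⁻¹⁰ W, P₂ = 1.91×10⁻¹¹ W
P_tot = 6.22×10⁻¹⁰ W → 10 log₁₀(P_tot / 10⁻³) = −62.1 dBm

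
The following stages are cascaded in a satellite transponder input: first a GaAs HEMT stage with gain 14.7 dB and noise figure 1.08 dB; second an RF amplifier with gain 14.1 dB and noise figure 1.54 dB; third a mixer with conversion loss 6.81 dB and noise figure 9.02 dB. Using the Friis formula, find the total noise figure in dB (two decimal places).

Convert to linear (a loss of L dB is a gain of −L dB): F_i = 10^(NF_i/10), G_i = 10^(G_i,dB/10)
  Stage 1: F_1 = 10^(1.08/10) = 1.282, G_1 = 10^(14.7/10) = 29.51
  Stage 2: F_2 = 10^(1.54/10) = 1.426, G_2 = 10^(14.1/10) = 25.70
  Stage 3: F_3 = 10^(9.02/10) = 7.980, G_3 = 10^(−6.81/10) = 0.2084
Friis cascade:
  F = 1.282 + (1.426 − 1)/29.51 + (7.980 − 1)/758.6 = 1.306
NF = 10 log₁₀(1.306) = 1.16 dB

1.16 dB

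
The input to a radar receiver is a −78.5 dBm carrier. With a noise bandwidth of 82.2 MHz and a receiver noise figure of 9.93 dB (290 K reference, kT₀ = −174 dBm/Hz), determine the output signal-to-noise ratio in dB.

Noise floor: N = −174 + 10 log₁₀(B) + NF
10 log₁₀(8.22×10⁷) = 79.15 dB
N = −174 + 79.15 + 9.93 = −84.92 dBm
SNR = P_sig − N = −78.5 − (−84.92) = 6.42 dB → 6.4 dB

6.4 dB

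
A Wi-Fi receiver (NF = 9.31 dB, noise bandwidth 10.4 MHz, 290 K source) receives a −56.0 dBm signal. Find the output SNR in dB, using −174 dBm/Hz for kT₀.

38.5 dB

Noise floor: N = −174 + 10 log₁₀(B) + NF
10 log₁₀(1.04×10⁷) = 70.17 dB
N = −174 + 70.17 + 9.31 = −94.52 dBm
SNR = P_sig − N = −56.0 − (−94.52) = 38.52 dB → 38.5 dB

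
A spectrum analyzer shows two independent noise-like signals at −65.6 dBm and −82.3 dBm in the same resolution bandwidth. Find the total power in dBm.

−65.5 dBm

Convert to linear, add, convert back:
P₁ = 2.75×10⁻¹⁰ W, P₂ = 5.89×10⁻¹² W
P_tot = 2.81×10⁻¹⁰ W → 10 log₁₀(P_tot / 10⁻³) = −65.5 dBm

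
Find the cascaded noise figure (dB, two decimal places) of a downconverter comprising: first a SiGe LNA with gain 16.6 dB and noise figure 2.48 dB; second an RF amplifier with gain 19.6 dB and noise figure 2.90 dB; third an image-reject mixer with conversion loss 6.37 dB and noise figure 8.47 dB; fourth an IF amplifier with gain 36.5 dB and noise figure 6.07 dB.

2.54 dB

Convert to linear (a loss of L dB is a gain of −L dB): F_i = 10^(NF_i/10), G_i = 10^(G_i,dB/10)
  Stage 1: F_1 = 10^(2.48/10) = 1.770, G_1 = 10^(16.6/10) = 45.71
  Stage 2: F_2 = 10^(2.90/10) = 1.950, G_2 = 10^(19.6/10) = 91.20
  Stage 3: F_3 = 10^(8.47/10) = 7.031, G_3 = 10^(−6.37/10) = 0.2307
  Stage 4: F_4 = 10^(6.07/10) = 4.046, G_4 = 10^(36.5/10) = 4467
Friis cascade:
  F = 1.770 + (1.950 − 1)/45.71 + (7.031 − 1)/4169 + (4.046 − 1)/961.6 = 1.796
NF = 10 log₁₀(1.796) = 2.54 dB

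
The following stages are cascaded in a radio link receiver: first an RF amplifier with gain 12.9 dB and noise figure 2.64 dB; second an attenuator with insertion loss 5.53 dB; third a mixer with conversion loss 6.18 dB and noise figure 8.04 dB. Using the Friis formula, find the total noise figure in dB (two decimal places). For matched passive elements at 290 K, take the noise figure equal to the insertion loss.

4.70 dB

Convert to linear (a loss of L dB is a gain of −L dB): F_i = 10^(NF_i/10), G_i = 10^(G_i,dB/10)
  Stage 1: F_1 = 10^(2.64/10) = 1.837, G_1 = 10^(12.9/10) = 19.50
  Stage 2: F_2 = 10^(5.53/10) = 3.573, G_2 = 10^(−5.53/10) = 0.2799
  Stage 3: F_3 = 10^(8.04/10) = 6.368, G_3 = 10^(−6.18/10) = 0.2410
Friis cascade:
  F = 1.837 + (3.573 − 1)/19.50 + (6.368 − 1)/5.458 = 2.952
NF = 10 log₁₀(2.952) = 4.70 dB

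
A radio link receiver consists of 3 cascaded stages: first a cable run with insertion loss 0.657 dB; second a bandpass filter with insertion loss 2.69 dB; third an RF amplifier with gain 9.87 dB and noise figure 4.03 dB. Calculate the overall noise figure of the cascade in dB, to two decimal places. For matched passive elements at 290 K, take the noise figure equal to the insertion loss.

Convert to linear (a loss of L dB is a gain of −L dB): F_i = 10^(NF_i/10), G_i = 10^(G_i,dB/10)
  Stage 1: F_1 = 10^(0.657/10) = 1.163, G_1 = 10^(−0.657/10) = 0.8596
  Stage 2: F_2 = 10^(2.69/10) = 1.858, G_2 = 10^(−2.69/10) = 0.5383
  Stage 3: F_3 = 10^(4.03/10) = 2.529, G_3 = 10^(9.87/10) = 9.705
Friis cascade:
  F = 1.163 + (1.858 − 1)/0.8596 + (2.529 − 1)/0.4627 = 5.466
NF = 10 log₁₀(5.466) = 7.38 dB

7.38 dB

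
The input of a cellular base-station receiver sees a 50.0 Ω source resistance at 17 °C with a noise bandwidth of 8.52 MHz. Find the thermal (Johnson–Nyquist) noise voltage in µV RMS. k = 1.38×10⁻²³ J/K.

2.61 µV

T = 17 °C + 273.15 = 290.15 K
V_n = √(4kTRB)
4kTRB = 4 × 1.38×10⁻²³ × 290.15 × 5.00×10¹ × 8.52×10⁶ = 6.82×10⁻¹² V²
V_n = √(6.82×10⁻¹²) = 2.61×10⁻⁶ V = 2.61 µV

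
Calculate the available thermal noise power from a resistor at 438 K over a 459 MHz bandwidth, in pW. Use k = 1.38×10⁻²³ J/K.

P_n = kTB = 1.38×10⁻²³ × 438 × 4.59×10⁸ = 2.77×10⁻¹² W = 2.77 pW

2.77 pW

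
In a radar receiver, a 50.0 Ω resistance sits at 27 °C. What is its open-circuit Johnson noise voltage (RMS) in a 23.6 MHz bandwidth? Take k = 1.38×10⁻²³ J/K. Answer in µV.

4.42 µV

T = 27 °C + 273.15 = 300.15 K
V_n = √(4kTRB)
4kTRB = 4 × 1.38×10⁻²³ × 300.15 × 5.00×10¹ × 2.36×10⁷ = 1.96×10⁻¹¹ V²
V_n = √(1.96×10⁻¹¹) = 4.42×10⁻⁶ V = 4.42 µV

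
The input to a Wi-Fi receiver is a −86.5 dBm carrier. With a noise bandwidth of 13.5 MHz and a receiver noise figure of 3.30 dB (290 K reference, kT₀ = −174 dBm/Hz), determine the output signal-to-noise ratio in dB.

12.9 dB

Noise floor: N = −174 + 10 log₁₀(B) + NF
10 log₁₀(1.35×10⁷) = 71.3 dB
N = −174 + 71.3 + 3.30 = −99.40 dBm
SNR = P_sig − N = −86.5 − (−99.40) = 12.90 dB → 12.9 dB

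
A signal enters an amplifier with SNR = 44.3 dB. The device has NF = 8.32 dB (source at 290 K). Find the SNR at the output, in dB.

By definition F = SNR_in/SNR_out, so in dB: SNR_out = SNR_in − NF
SNR_out = 44.3 − 8.32 = 35.98 dB

35.98 dB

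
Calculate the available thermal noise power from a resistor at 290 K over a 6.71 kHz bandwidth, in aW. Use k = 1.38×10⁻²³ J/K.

P_n = kTB = 1.38×10⁻²³ × 290 × 6.71×10³ = 2.69×10⁻¹⁷ W = 26.9 aW

26.9 aW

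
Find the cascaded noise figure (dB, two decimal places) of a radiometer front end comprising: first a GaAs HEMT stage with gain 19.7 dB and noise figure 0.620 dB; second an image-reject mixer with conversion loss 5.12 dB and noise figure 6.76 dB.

Convert to linear (a loss of L dB is a gain of −L dB): F_i = 10^(NF_i/10), G_i = 10^(G_i,dB/10)
  Stage 1: F_1 = 10^(0.620/10) = 1.153, G_1 = 10^(19.7/10) = 93.33
  Stage 2: F_2 = 10^(6.76/10) = 4.742, G_2 = 10^(−5.12/10) = 0.3076
Friis cascade:
  F = 1.153 + (4.742 − 1)/93.33 = 1.194
NF = 10 log₁₀(1.194) = 0.77 dB

0.77 dB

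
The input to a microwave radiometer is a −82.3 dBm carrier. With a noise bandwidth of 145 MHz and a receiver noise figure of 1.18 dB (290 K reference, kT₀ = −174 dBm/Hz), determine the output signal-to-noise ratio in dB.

8.9 dB

Noise floor: N = −174 + 10 log₁₀(B) + NF
10 log₁₀(1.45×10⁸) = 81.61 dB
N = −174 + 81.61 + 1.18 = −91.21 dBm
SNR = P_sig − N = −82.3 − (−91.21) = 8.91 dB → 8.9 dB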